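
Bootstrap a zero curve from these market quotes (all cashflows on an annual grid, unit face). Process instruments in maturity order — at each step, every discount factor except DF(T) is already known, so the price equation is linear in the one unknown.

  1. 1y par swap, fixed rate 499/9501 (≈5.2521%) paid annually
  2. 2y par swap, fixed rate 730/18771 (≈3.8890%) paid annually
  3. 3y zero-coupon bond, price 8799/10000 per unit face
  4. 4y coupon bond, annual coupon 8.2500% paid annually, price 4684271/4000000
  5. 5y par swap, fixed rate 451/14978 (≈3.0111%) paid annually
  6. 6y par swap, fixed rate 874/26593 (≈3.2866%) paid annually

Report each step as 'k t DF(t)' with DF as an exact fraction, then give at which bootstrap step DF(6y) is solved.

1 1 9501/10000
2 2 927/1000
3 3 8799/10000
4 4 8717/10000
5 5 8647/10000
6 6 2063/2500
DF(6y) is solved at step 6

step 1 [1y] swap r/1=499/9501: DF=(1 − 499/9501·(0))/(1+499/9501) = 9501/10000 ≈ 0.950100
step 2 [2y] swap r/1=730/18771: DF=(1 − 730/18771·(0.950100))/(1+730/18771) = 927/1000 ≈ 0.927000
step 3 [3y] zero: DF = P = 8799/10000 ≈ 0.879900
step 4 [4y] bond c/1=33/400: DF=(4684271/4000000 − 33/400·(0.950100+0.927000+0.879900))/(1+33/400) = 8717/10000 ≈ 0.871700
step 5 [5y] swap r/1=451/14978: DF=(1 − 451/14978·(0.950100+0.927000+0.879900+0.871700))/(1+451/14978) = 8647/10000 ≈ 0.864700
step 6 [6y] swap r/1=874/26593: DF=(1 − 874/26593·(0.950100+0.927000+0.879900+0.871700+0.864700))/(1+874/26593) = 2063/2500 ≈ 0.825200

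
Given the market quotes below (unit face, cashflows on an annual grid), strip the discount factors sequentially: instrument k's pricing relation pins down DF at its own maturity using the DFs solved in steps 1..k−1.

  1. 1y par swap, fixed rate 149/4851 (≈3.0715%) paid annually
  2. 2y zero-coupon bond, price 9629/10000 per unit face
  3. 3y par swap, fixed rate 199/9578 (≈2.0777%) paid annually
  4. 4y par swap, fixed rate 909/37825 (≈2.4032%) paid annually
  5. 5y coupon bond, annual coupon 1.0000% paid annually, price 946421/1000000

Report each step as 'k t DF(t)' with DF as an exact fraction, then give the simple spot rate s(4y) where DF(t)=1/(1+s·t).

step 1 [1y] swap r/1=149/4851: DF=(1 − 149/4851·(0))/(1+149/4851) = 4851/5000 ≈ 0.970200
step 2 [2y] zero: DF = P = 9629/10000 ≈ 0.962900
step 3 [3y] swap r/1=199/9578: DF=(1 − 199/9578·(0.970200+0.962900))/(1+199/9578) = 9403/10000 ≈ 0.940300
step 4 [4y] swap r/1=909/37825: DF=(1 − 909/37825·(0.970200+0.962900+0.940300))/(1+909/37825) = 9091/10000 ≈ 0.909100
step 5 [5y] bond c/1=1/100: DF=(946421/1000000 − 1/100·(0.970200+0.962900+0.940300+0.909100))/(1+1/100) = 2249/2500 ≈ 0.899600

1 1 4851/5000
2 2 9629/10000
3 3 9403/10000
4 4 9091/10000
5 5 2249/2500
s(4y) = (1/(9091/10000) − 1)/(4) = 909/36364 ≈ 2.4997%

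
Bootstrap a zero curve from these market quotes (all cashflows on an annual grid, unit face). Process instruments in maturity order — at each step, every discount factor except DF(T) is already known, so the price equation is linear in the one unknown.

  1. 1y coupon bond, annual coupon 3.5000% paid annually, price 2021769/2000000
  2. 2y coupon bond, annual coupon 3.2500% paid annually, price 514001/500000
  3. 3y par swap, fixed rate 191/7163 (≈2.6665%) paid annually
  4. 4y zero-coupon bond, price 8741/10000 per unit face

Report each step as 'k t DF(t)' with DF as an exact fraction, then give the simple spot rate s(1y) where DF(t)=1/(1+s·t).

step 1 [1y] bond c/1=7/200: DF=(2021769/2000000 − 7/200·(0))/(1+7/200) = 9767/10000 ≈ 0.976700
step 2 [2y] bond c/1=13/400: DF=(514001/500000 − 13/400·(0.976700))/(1+13/400) = 9649/10000 ≈ 0.964900
step 3 [3y] swap r/1=191/7163: DF=(1 − 191/7163·(0.976700+0.964900))/(1+191/7163) = 2309/2500 ≈ 0.923600
step 4 [4y] zero: DF = P = 8741/10000 ≈ 0.874100

1 1 9767/10000
2 2 9649/10000
3 3 2309/2500
4 4 8741/10000
s(1y) = (1/(9767/10000) − 1)/(1) = 233/9767 ≈ 2.3856%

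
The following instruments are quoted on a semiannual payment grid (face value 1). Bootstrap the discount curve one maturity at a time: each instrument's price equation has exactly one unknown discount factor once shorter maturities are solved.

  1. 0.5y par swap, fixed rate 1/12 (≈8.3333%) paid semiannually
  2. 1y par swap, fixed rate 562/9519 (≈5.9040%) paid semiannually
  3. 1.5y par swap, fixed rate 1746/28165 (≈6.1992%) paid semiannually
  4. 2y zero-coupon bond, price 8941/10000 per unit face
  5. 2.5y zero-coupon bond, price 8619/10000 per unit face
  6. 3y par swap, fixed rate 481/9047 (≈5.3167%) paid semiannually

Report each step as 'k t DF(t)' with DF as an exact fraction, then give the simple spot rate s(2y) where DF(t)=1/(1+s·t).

1 1/2 24/25
2 1 4719/5000
3 3/2 9127/10000
4 2 8941/10000
5 5/2 8619/10000
6 3 8557/10000
s(2y) = (1/(8941/10000) − 1)/(2) = 1059/17882 ≈ 5.9222%

step 1 [0.5y] swap r/2=1/24: DF=(1 − 1/24·(0))/(1+1/24) = 24/25 ≈ 0.960000
step 2 [1y] swap r/2=281/9519: DF=(1 − 281/9519·(0.960000))/(1+281/9519) = 4719/5000 ≈ 0.943800
step 3 [1.5y] swap r/2=873/28165: DF=(1 − 873/28165·(0.960000+0.943800))/(1+873/28165) = 9127/10000 ≈ 0.912700
step 4 [2y] zero: DF = P = 8941/10000 ≈ 0.894100
step 5 [2.5y] zero: DF = P = 8619/10000 ≈ 0.861900
step 6 [3y] swap r/2=481/18094: DF=(1 − 481/18094·(0.960000+0.943800+0.912700+0.894100+0.861900))/(1+481/18094) = 8557/10000 ≈ 0.855700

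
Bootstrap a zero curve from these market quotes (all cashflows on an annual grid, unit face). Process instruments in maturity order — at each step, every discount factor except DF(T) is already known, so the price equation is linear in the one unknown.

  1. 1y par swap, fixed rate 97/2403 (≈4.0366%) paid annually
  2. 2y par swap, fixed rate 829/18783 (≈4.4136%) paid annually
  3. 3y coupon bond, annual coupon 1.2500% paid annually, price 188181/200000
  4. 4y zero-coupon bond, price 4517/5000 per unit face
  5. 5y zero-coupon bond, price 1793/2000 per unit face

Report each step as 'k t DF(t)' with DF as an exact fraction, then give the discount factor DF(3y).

step 1 [1y] swap r/1=97/2403: DF=(1 − 97/2403·(0))/(1+97/2403) = 2403/2500 ≈ 0.961200
step 2 [2y] swap r/1=829/18783: DF=(1 − 829/18783·(0.961200))/(1+829/18783) = 9171/10000 ≈ 0.917100
step 3 [3y] bond c/1=1/80: DF=(188181/200000 − 1/80·(0.961200+0.917100))/(1+1/80) = 9061/10000 ≈ 0.906100
step 4 [4y] zero: DF = P = 4517/5000 ≈ 0.903400
step 5 [5y] zero: DF = P = 1793/2000 ≈ 0.896500

1 1 2403/2500
2 2 9171/10000
3 3 9061/10000
4 4 4517/5000
5 5 1793/2000
DF(3y) = 9061/10000 ≈ 0.906100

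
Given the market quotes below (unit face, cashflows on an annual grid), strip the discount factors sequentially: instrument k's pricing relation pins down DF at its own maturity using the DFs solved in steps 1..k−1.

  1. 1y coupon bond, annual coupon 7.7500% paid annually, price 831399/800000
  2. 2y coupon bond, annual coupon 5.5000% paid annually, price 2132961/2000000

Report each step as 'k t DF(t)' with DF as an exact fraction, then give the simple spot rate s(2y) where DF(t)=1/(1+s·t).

step 1 [1y] bond c/1=31/400: DF=(831399/800000 − 31/400·(0))/(1+31/400) = 1929/2000 ≈ 0.964500
step 2 [2y] bond c/1=11/200: DF=(2132961/2000000 − 11/200·(0.964500))/(1+11/200) = 4803/5000 ≈ 0.960600

1 1 1929/2000
2 2 4803/5000
s(2y) = (1/(4803/5000) − 1)/(2) = 197/9606 ≈ 2.0508%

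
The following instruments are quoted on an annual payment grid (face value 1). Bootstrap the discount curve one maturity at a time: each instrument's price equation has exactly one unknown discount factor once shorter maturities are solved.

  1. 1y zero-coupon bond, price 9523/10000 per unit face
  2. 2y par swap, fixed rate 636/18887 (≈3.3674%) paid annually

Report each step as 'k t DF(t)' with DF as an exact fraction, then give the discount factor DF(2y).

step 1 [1y] zero: DF = P = 9523/10000 ≈ 0.952300
step 2 [2y] swap r/1=636/18887: DF=(1 − 636/18887·(0.952300))/(1+636/18887) = 2341/2500 ≈ 0.936400

1 1 9523/10000
2 2 2341/2500
DF(2y) = 2341/2500 ≈ 0.936400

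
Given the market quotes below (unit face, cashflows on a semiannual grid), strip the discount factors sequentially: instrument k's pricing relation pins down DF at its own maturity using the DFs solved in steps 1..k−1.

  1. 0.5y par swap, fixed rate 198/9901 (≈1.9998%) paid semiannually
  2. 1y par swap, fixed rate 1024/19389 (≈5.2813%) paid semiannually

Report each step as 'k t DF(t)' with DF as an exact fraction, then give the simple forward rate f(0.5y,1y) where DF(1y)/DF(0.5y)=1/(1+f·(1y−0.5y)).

step 1 [0.5y] swap r/2=99/9901: DF=(1 − 99/9901·(0))/(1+99/9901) = 9901/10000 ≈ 0.990100
step 2 [1y] swap r/2=512/19389: DF=(1 − 512/19389·(0.990100))/(1+512/19389) = 593/625 ≈ 0.948800

1 1/2 9901/10000
2 1 593/625
f(0.5y,1y) = ((9901/10000)/(593/625) − 1)/(1/2) = 413/4744 ≈ 8.7057%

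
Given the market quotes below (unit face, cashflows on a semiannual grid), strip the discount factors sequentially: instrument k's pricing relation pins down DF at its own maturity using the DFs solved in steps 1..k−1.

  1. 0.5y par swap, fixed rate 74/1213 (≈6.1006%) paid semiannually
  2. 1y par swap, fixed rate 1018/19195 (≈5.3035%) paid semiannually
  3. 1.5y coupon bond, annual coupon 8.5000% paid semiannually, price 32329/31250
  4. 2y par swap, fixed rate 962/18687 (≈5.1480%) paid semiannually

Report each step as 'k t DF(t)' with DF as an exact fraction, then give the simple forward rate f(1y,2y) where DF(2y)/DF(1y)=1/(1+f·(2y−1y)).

1 1/2 1213/1250
2 1 9491/10000
3 3/2 9141/10000
4 2 4519/5000
f(1y,2y) = ((9491/10000)/(4519/5000) − 1)/(1) = 453/9038 ≈ 5.0122%

step 1 [0.5y] swap r/2=37/1213: DF=(1 − 37/1213·(0))/(1+37/1213) = 1213/1250 ≈ 0.970400
step 2 [1y] swap r/2=509/19195: DF=(1 − 509/19195·(0.970400))/(1+509/19195) = 9491/10000 ≈ 0.949100
step 3 [1.5y] bond c/2=17/400: DF=(32329/31250 − 17/400·(0.970400+0.949100))/(1+17/400) = 9141/10000 ≈ 0.914100
step 4 [2y] swap r/2=481/18687: DF=(1 − 481/18687·(0.970400+0.949100+0.914100))/(1+481/18687) = 4519/5000 ≈ 0.903800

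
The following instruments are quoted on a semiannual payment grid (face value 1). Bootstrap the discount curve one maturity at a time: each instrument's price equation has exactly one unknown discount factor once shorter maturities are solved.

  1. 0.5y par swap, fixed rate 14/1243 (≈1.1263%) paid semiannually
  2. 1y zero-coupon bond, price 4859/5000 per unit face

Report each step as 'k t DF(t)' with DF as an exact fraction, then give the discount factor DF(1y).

step 1 [0.5y] swap r/2=7/1243: DF=(1 − 7/1243·(0))/(1+7/1243) = 1243/1250 ≈ 0.994400
step 2 [1y] zero: DF = P = 4859/5000 ≈ 0.971800

1 1/2 1243/1250
2 1 4859/5000
DF(1y) = 4859/5000 ≈ 0.971800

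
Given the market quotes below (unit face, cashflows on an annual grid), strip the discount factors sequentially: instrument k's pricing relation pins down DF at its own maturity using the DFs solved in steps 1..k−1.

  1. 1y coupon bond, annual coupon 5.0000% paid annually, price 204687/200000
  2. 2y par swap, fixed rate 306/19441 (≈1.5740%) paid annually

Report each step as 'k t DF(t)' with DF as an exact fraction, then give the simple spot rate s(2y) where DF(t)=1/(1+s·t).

1 1 9747/10000
2 2 4847/5000
s(2y) = (1/(4847/5000) − 1)/(2) = 153/9694 ≈ 1.5783%

step 1 [1y] bond c/1=1/20: DF=(204687/200000 − 1/20·(0))/(1+1/20) = 9747/10000 ≈ 0.974700
step 2 [2y] swap r/1=306/19441: DF=(1 − 306/19441·(0.974700))/(1+306/19441) = 4847/5000 ≈ 0.969400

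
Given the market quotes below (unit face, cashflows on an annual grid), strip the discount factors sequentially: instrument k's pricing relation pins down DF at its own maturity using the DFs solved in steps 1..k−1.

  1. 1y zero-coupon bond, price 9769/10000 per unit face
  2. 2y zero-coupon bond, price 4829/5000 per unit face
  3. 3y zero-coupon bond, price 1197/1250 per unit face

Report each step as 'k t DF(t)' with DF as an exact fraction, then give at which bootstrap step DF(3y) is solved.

1 1 9769/10000
2 2 4829/5000
3 3 1197/1250
DF(3y) is solved at step 3

step 1 [1y] zero: DF = P = 9769/10000 ≈ 0.976900
step 2 [2y] zero: DF = P = 4829/5000 ≈ 0.965800
step 3 [3y] zero: DF = P = 1197/1250 ≈ 0.957600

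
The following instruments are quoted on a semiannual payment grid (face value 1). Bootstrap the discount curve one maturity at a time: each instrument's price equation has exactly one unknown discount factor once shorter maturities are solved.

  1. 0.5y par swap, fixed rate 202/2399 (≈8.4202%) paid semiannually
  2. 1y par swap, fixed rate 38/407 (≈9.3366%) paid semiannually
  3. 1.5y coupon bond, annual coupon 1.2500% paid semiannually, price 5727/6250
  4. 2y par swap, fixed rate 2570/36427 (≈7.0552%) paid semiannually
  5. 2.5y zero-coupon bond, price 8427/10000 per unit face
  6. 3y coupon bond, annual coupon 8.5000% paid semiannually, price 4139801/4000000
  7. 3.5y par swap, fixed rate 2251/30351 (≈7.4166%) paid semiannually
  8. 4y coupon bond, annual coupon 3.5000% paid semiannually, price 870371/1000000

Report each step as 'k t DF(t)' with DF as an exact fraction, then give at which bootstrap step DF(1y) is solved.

1 1/2 2399/2500
2 1 4563/5000
3 3/2 899/1000
4 2 1743/2000
5 5/2 8427/10000
6 3 8099/10000
7 7/2 7749/10000
8 4 751/1000
DF(1y) is solved at step 2

step 1 [0.5y] swap r/2=101/2399: DF=(1 − 101/2399·(0))/(1+101/2399) = 2399/2500 ≈ 0.959600
step 2 [1y] swap r/2=19/407: DF=(1 − 19/407·(0.959600))/(1+19/407) = 4563/5000 ≈ 0.912600
step 3 [1.5y] bond c/2=1/160: DF=(5727/6250 − 1/160·(0.959600+0.912600))/(1+1/160) = 899/1000 ≈ 0.899000
step 4 [2y] swap r/2=1285/36427: DF=(1 − 1285/36427·(0.959600+0.912600+0.899000))/(1+1285/36427) = 1743/2000 ≈ 0.871500
step 5 [2.5y] zero: DF = P = 8427/10000 ≈ 0.842700
step 6 [3y] bond c/2=17/400: DF=(4139801/4000000 − 17/400·(0.959600+0.912600+0.899000+0.871500+0.842700))/(1+17/400) = 8099/10000 ≈ 0.809900
step 7 [3.5y] swap r/2=2251/60702: DF=(1 − 2251/60702·(0.959600+0.912600+0.899000+0.871500+0.842700+0.809900))/(1+2251/60702) = 7749/10000 ≈ 0.774900
step 8 [4y] bond c/2=7/400: DF=(870371/1000000 − 7/400·(0.959600+0.912600+0.899000+0.871500+0.842700+0.809900+0.774900))/(1+7/400) = 751/1000 ≈ 0.751000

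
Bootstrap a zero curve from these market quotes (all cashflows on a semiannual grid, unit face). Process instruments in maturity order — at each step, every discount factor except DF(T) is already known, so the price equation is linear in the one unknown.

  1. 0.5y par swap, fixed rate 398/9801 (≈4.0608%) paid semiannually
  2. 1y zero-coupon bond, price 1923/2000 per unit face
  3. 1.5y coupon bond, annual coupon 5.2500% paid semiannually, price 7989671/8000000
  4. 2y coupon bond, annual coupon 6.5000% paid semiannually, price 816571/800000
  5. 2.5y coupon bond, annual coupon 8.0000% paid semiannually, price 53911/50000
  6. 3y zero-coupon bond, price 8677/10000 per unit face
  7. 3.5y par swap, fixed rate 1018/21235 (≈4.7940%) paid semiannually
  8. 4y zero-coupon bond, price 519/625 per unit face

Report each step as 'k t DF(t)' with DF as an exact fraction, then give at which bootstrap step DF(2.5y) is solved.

step 1 [0.5y] swap r/2=199/9801: DF=(1 − 199/9801·(0))/(1+199/9801) = 9801/10000 ≈ 0.980100
step 2 [1y] zero: DF = P = 1923/2000 ≈ 0.961500
step 3 [1.5y] bond c/2=21/800: DF=(7989671/8000000 − 21/800·(0.980100+0.961500))/(1+21/800) = 1847/2000 ≈ 0.923500
step 4 [2y] bond c/2=13/400: DF=(816571/800000 − 13/400·(0.980100+0.961500+0.923500))/(1+13/400) = 1123/1250 ≈ 0.898400
step 5 [2.5y] bond c/2=1/25: DF=(53911/50000 − 1/25·(0.980100+0.961500+0.923500+0.898400))/(1+1/25) = 223/250 ≈ 0.892000
step 6 [3y] zero: DF = P = 8677/10000 ≈ 0.867700
step 7 [3.5y] swap r/2=509/21235: DF=(1 − 509/21235·(0.980100+0.961500+0.923500+0.898400+0.892000+0.867700))/(1+509/21235) = 8473/10000 ≈ 0.847300
step 8 [4y] zero: DF = P = 519/625 ≈ 0.830400

1 1/2 9801/10000
2 1 1923/2000
3 3/2 1847/2000
4 2 1123/1250
5 5/2 223/250
6 3 8677/10000
7 7/2 8473/10000
8 4 519/625
DF(2.5y) is solved at step 5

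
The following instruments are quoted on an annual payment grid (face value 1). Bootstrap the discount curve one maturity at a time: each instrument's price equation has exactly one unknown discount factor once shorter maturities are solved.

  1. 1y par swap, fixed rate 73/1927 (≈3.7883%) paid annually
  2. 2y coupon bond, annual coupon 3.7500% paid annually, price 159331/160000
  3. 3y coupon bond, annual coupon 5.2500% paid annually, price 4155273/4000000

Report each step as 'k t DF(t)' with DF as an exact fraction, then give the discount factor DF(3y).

step 1 [1y] swap r/1=73/1927: DF=(1 − 73/1927·(0))/(1+73/1927) = 1927/2000 ≈ 0.963500
step 2 [2y] bond c/1=3/80: DF=(159331/160000 − 3/80·(0.963500))/(1+3/80) = 37/40 ≈ 0.925000
step 3 [3y] bond c/1=21/400: DF=(4155273/4000000 − 21/400·(0.963500+0.925000))/(1+21/400) = 558/625 ≈ 0.892800

1 1 1927/2000
2 2 37/40
3 3 558/625
DF(3y) = 558/625 ≈ 0.892800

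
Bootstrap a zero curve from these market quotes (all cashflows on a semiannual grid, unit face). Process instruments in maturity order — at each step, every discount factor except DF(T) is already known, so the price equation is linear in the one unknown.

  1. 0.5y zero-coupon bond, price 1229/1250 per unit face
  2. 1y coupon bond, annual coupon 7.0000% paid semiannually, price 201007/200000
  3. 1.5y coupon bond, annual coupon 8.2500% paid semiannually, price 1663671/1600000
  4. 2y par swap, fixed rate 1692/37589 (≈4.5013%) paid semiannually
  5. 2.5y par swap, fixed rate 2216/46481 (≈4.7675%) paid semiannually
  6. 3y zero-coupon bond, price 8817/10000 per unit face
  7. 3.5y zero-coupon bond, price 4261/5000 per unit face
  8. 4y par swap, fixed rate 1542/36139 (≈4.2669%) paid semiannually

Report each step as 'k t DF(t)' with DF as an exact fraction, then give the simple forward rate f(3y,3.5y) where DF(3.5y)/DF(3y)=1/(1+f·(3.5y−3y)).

1 1/2 1229/1250
2 1 4689/5000
3 3/2 369/400
4 2 4577/5000
5 5/2 2223/2500
6 3 8817/10000
7 7/2 4261/5000
8 4 4229/5000
f(3y,3.5y) = ((8817/10000)/(4261/5000) − 1)/(1/2) = 295/4261 ≈ 6.9233%

step 1 [0.5y] zero: DF = P = 1229/1250 ≈ 0.983200
step 2 [1y] bond c/2=7/200: DF=(201007/200000 − 7/200·(0.983200))/(1+7/200) = 4689/5000 ≈ 0.937800
step 3 [1.5y] bond c/2=33/800: DF=(1663671/1600000 − 33/800·(0.983200+0.937800))/(1+33/800) = 369/400 ≈ 0.922500
step 4 [2y] swap r/2=846/37589: DF=(1 − 846/37589·(0.983200+0.937800+0.922500))/(1+846/37589) = 4577/5000 ≈ 0.915400
step 5 [2.5y] swap r/2=1108/46481: DF=(1 − 1108/46481·(0.983200+0.937800+0.922500+0.915400))/(1+1108/46481) = 2223/2500 ≈ 0.889200
step 6 [3y] zero: DF = P = 8817/10000 ≈ 0.881700
step 7 [3.5y] zero: DF = P = 4261/5000 ≈ 0.852200
step 8 [4y] swap r/2=771/36139: DF=(1 − 771/36139·(0.983200+0.937800+0.922500+0.915400+0.889200+0.881700+0.852200))/(1+771/36139) = 4229/5000 ≈ 0.845800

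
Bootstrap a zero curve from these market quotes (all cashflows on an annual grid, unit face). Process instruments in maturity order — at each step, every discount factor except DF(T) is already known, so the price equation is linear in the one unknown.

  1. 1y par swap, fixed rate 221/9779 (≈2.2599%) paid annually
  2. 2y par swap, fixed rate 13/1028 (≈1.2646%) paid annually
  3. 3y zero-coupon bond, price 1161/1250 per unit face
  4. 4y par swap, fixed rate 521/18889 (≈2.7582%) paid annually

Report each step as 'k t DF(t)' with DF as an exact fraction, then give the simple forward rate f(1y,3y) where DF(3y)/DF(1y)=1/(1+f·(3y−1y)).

step 1 [1y] swap r/1=221/9779: DF=(1 − 221/9779·(0))/(1+221/9779) = 9779/10000 ≈ 0.977900
step 2 [2y] swap r/1=13/1028: DF=(1 − 13/1028·(0.977900))/(1+13/1028) = 9753/10000 ≈ 0.975300
step 3 [3y] zero: DF = P = 1161/1250 ≈ 0.928800
step 4 [4y] swap r/1=521/18889: DF=(1 − 521/18889·(0.977900+0.975300+0.928800))/(1+521/18889) = 4479/5000 ≈ 0.895800

1 1 9779/10000
2 2 9753/10000
3 3 1161/1250
4 4 4479/5000
f(1y,3y) = ((9779/10000)/(1161/1250) − 1)/(2) = 491/18576 ≈ 2.6432%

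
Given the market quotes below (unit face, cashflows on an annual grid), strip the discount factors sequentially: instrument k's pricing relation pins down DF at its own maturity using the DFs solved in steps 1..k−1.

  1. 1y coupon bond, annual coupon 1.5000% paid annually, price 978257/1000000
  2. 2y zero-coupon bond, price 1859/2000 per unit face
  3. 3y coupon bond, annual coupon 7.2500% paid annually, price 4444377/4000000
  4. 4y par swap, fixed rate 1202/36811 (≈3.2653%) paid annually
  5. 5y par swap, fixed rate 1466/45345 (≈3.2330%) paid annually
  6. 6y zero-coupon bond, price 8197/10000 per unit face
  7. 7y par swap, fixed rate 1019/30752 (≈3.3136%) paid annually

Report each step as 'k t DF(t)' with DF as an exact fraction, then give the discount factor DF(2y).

step 1 [1y] bond c/1=3/200: DF=(978257/1000000 − 3/200·(0))/(1+3/200) = 4819/5000 ≈ 0.963800
step 2 [2y] zero: DF = P = 1859/2000 ≈ 0.929500
step 3 [3y] bond c/1=29/400: DF=(4444377/4000000 − 29/400·(0.963800+0.929500))/(1+29/400) = 227/250 ≈ 0.908000
step 4 [4y] swap r/1=1202/36811: DF=(1 − 1202/36811·(0.963800+0.929500+0.908000))/(1+1202/36811) = 4399/5000 ≈ 0.879800
step 5 [5y] swap r/1=1466/45345: DF=(1 − 1466/45345·(0.963800+0.929500+0.908000+0.879800))/(1+1466/45345) = 4267/5000 ≈ 0.853400
step 6 [6y] zero: DF = P = 8197/10000 ≈ 0.819700
step 7 [7y] swap r/1=1019/30752: DF=(1 − 1019/30752·(0.963800+0.929500+0.908000+0.879800+0.853400+0.819700))/(1+1019/30752) = 3981/5000 ≈ 0.796200

1 1 4819/5000
2 2 1859/2000
3 3 227/250
4 4 4399/5000
5 5 4267/5000
6 6 8197/10000
7 7 3981/5000
DF(2y) = 1859/2000 ≈ 0.929500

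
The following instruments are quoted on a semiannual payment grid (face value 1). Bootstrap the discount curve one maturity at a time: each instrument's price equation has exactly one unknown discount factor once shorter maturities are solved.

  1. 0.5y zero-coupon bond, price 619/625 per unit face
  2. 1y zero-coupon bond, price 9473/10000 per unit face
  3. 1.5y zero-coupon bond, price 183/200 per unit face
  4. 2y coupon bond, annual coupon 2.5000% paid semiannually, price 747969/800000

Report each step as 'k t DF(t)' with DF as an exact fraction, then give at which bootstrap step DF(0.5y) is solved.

step 1 [0.5y] zero: DF = P = 619/625 ≈ 0.990400
step 2 [1y] zero: DF = P = 9473/10000 ≈ 0.947300
step 3 [1.5y] zero: DF = P = 183/200 ≈ 0.915000
step 4 [2y] bond c/2=1/80: DF=(747969/800000 − 1/80·(0.990400+0.947300+0.915000))/(1+1/80) = 4441/5000 ≈ 0.888200

1 1/2 619/625
2 1 9473/10000
3 3/2 183/200
4 2 4441/5000
DF(0.5y) is solved at step 1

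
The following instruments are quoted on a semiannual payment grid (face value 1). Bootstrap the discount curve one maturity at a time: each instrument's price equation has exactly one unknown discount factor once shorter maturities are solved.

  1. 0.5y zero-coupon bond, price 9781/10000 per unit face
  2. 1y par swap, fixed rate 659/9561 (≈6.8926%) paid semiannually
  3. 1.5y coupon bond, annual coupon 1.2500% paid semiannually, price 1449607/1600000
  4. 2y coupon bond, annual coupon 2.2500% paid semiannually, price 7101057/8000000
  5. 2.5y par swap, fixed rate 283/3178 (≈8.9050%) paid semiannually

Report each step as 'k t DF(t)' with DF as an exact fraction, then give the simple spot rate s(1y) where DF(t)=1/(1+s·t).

step 1 [0.5y] zero: DF = P = 9781/10000 ≈ 0.978100
step 2 [1y] swap r/2=659/19122: DF=(1 − 659/19122·(0.978100))/(1+659/19122) = 9341/10000 ≈ 0.934100
step 3 [1.5y] bond c/2=1/160: DF=(1449607/1600000 − 1/160·(0.978100+0.934100))/(1+1/160) = 1777/2000 ≈ 0.888500
step 4 [2y] bond c/2=9/800: DF=(7101057/8000000 − 9/800·(0.978100+0.934100+0.888500))/(1+9/800) = 4233/5000 ≈ 0.846600
step 5 [2.5y] swap r/2=283/6356: DF=(1 − 283/6356·(0.978100+0.934100+0.888500+0.846600))/(1+283/6356) = 8019/10000 ≈ 0.801900

1 1/2 9781/10000
2 1 9341/10000
3 3/2 1777/2000
4 2 4233/5000
5 5/2 8019/10000
s(1y) = (1/(9341/10000) − 1)/(1) = 659/9341 ≈ 7.0549%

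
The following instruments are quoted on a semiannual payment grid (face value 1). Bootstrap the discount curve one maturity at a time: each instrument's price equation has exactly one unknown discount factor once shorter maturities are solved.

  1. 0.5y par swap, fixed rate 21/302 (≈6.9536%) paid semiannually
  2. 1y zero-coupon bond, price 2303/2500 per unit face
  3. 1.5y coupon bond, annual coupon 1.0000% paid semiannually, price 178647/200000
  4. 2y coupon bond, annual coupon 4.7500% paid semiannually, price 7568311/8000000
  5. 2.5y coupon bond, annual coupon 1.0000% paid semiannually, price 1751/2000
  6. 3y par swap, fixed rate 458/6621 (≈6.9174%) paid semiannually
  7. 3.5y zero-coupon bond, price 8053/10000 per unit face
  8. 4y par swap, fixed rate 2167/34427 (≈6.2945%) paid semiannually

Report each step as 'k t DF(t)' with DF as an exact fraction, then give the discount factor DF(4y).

step 1 [0.5y] swap r/2=21/604: DF=(1 − 21/604·(0))/(1+21/604) = 604/625 ≈ 0.966400
step 2 [1y] zero: DF = P = 2303/2500 ≈ 0.921200
step 3 [1.5y] bond c/2=1/200: DF=(178647/200000 − 1/200·(0.966400+0.921200))/(1+1/200) = 4397/5000 ≈ 0.879400
step 4 [2y] bond c/2=19/800: DF=(7568311/8000000 − 19/800·(0.966400+0.921200+0.879400))/(1+19/800) = 8599/10000 ≈ 0.859900
step 5 [2.5y] bond c/2=1/200: DF=(1751/2000 − 1/200·(0.966400+0.921200+0.879400+0.859900))/(1+1/200) = 8531/10000 ≈ 0.853100
step 6 [3y] swap r/2=229/6621: DF=(1 − 229/6621·(0.966400+0.921200+0.879400+0.859900+0.853100))/(1+229/6621) = 1021/1250 ≈ 0.816800
step 7 [3.5y] zero: DF = P = 8053/10000 ≈ 0.805300
step 8 [4y] swap r/2=2167/68854: DF=(1 − 2167/68854·(0.966400+0.921200+0.879400+0.859900+0.853100+0.816800+0.805300))/(1+2167/68854) = 7833/10000 ≈ 0.783300

1 1/2 604/625
2 1 2303/2500
3 3/2 4397/5000
4 2 8599/10000
5 5/2 8531/10000
6 3 1021/1250
7 7/2 8053/10000
8 4 7833/10000
DF(4y) = 7833/10000 ≈ 0.783300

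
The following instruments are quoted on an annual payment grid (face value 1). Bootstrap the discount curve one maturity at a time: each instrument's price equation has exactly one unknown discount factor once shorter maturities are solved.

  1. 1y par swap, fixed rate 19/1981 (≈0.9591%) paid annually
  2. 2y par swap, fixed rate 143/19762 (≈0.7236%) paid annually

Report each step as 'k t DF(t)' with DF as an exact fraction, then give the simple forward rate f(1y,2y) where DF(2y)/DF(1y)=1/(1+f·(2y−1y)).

1 1 1981/2000
2 2 9857/10000
f(1y,2y) = ((1981/2000)/(9857/10000) − 1)/(1) = 48/9857 ≈ 0.4870%

step 1 [1y] swap r/1=19/1981: DF=(1 − 19/1981·(0))/(1+19/1981) = 1981/2000 ≈ 0.990500
step 2 [2y] swap r/1=143/19762: DF=(1 − 143/19762·(0.990500))/(1+143/19762) = 9857/10000 ≈ 0.985700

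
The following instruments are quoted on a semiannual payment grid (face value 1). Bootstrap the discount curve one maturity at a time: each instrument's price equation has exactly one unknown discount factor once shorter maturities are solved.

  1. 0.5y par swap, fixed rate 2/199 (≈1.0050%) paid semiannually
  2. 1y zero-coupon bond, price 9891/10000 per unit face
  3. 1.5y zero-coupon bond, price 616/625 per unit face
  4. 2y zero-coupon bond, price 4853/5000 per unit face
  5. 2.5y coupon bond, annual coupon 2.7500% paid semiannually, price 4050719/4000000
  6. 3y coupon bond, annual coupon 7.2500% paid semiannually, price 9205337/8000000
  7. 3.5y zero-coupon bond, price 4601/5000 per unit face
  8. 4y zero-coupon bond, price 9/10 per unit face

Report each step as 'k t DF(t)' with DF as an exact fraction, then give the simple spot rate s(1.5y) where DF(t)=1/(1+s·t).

step 1 [0.5y] swap r/2=1/199: DF=(1 − 1/199·(0))/(1+1/199) = 199/200 ≈ 0.995000
step 2 [1y] zero: DF = P = 9891/10000 ≈ 0.989100
step 3 [1.5y] zero: DF = P = 616/625 ≈ 0.985600
step 4 [2y] zero: DF = P = 4853/5000 ≈ 0.970600
step 5 [2.5y] bond c/2=11/800: DF=(4050719/4000000 − 11/800·(0.995000+0.989100+0.985600+0.970600))/(1+11/800) = 1891/2000 ≈ 0.945500
step 6 [3y] bond c/2=29/800: DF=(9205337/8000000 − 29/800·(0.995000+0.989100+0.985600+0.970600+0.945500))/(1+29/800) = 1879/2000 ≈ 0.939500
step 7 [3.5y] zero: DF = P = 4601/5000 ≈ 0.920200
step 8 [4y] zero: DF = P = 9/10 ≈ 0.900000

1 1/2 199/200
2 1 9891/10000
3 3/2 616/625
4 2 4853/5000
5 5/2 1891/2000
6 3 1879/2000
7 7/2 4601/5000
8 4 9/10
s(1.5y) = (1/(616/625) − 1)/(3/2) = 3/308 ≈ 0.9740%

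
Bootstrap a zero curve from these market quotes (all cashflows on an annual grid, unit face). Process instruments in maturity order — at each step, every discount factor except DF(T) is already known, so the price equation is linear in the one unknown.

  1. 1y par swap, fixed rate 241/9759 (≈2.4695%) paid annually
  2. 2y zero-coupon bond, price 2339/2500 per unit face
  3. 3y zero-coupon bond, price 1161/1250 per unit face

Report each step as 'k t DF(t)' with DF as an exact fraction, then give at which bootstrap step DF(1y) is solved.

1 1 9759/10000
2 2 2339/2500
3 3 1161/1250
DF(1y) is solved at step 1

step 1 [1y] swap r/1=241/9759: DF=(1 − 241/9759·(0))/(1+241/9759) = 9759/10000 ≈ 0.975900
step 2 [2y] zero: DF = P = 2339/2500 ≈ 0.935600
step 3 [3y] zero: DF = P = 1161/1250 ≈ 0.928800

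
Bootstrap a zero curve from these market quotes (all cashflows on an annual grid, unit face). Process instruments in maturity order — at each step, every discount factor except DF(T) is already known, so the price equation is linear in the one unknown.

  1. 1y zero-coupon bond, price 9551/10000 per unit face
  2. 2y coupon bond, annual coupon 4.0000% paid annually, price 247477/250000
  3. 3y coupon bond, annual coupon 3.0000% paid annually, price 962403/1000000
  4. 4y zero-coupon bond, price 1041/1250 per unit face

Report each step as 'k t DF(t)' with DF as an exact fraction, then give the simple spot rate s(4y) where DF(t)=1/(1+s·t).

step 1 [1y] zero: DF = P = 9551/10000 ≈ 0.955100
step 2 [2y] bond c/1=1/25: DF=(247477/250000 − 1/25·(0.955100))/(1+1/25) = 9151/10000 ≈ 0.915100
step 3 [3y] bond c/1=3/100: DF=(962403/1000000 − 3/100·(0.955100+0.915100))/(1+3/100) = 8799/10000 ≈ 0.879900
step 4 [4y] zero: DF = P = 1041/1250 ≈ 0.832800

1 1 9551/10000
2 2 9151/10000
3 3 8799/10000
4 4 1041/1250
s(4y) = (1/(1041/1250) − 1)/(4) = 209/4164 ≈ 5.0192%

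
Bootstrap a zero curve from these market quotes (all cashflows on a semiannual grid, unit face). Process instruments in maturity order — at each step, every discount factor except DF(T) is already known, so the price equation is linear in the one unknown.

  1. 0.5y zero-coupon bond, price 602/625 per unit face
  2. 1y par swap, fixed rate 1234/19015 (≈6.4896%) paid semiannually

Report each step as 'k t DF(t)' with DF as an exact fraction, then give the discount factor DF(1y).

step 1 [0.5y] zero: DF = P = 602/625 ≈ 0.963200
step 2 [1y] swap r/2=617/19015: DF=(1 − 617/19015·(0.963200))/(1+617/19015) = 9383/10000 ≈ 0.938300

1 1/2 602/625
2 1 9383/10000
DF(1y) = 9383/10000 ≈ 0.938300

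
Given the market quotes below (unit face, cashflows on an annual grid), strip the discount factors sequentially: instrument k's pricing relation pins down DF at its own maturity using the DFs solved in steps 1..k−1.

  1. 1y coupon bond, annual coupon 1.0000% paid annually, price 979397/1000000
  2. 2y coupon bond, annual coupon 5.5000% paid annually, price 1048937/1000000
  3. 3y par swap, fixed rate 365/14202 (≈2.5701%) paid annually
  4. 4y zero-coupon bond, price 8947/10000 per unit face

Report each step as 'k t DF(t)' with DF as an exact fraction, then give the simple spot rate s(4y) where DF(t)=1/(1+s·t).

1 1 9697/10000
2 2 9437/10000
3 3 927/1000
4 4 8947/10000
s(4y) = (1/(8947/10000) − 1)/(4) = 1053/35788 ≈ 2.9423%

step 1 [1y] bond c/1=1/100: DF=(979397/1000000 − 1/100·(0))/(1+1/100) = 9697/10000 ≈ 0.969700
step 2 [2y] bond c/1=11/200: DF=(1048937/1000000 − 11/200·(0.969700))/(1+11/200) = 9437/10000 ≈ 0.943700
step 3 [3y] swap r/1=365/14202: DF=(1 − 365/14202·(0.969700+0.943700))/(1+365/14202) = 927/1000 ≈ 0.927000
step 4 [4y] zero: DF = P = 8947/10000 ≈ 0.894700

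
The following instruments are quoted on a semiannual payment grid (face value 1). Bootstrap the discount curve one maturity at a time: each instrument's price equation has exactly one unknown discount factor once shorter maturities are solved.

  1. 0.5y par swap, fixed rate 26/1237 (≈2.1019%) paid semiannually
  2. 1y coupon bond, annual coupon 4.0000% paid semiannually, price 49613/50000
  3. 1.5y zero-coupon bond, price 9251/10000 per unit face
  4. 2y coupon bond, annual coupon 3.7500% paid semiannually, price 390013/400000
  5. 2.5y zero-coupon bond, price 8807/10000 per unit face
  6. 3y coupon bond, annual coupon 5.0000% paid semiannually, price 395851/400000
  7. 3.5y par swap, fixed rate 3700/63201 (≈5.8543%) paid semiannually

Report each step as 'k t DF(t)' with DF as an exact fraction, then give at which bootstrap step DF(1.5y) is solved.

step 1 [0.5y] swap r/2=13/1237: DF=(1 − 13/1237·(0))/(1+13/1237) = 1237/1250 ≈ 0.989600
step 2 [1y] bond c/2=1/50: DF=(49613/50000 − 1/50·(0.989600))/(1+1/50) = 4767/5000 ≈ 0.953400
step 3 [1.5y] zero: DF = P = 9251/10000 ≈ 0.925100
step 4 [2y] bond c/2=3/160: DF=(390013/400000 − 3/160·(0.989600+0.953400+0.925100))/(1+3/160) = 9043/10000 ≈ 0.904300
step 5 [2.5y] zero: DF = P = 8807/10000 ≈ 0.880700
step 6 [3y] bond c/2=1/40: DF=(395851/400000 − 1/40·(0.989600+0.953400+0.925100+0.904300+0.880700))/(1+1/40) = 213/250 ≈ 0.852000
step 7 [3.5y] swap r/2=1850/63201: DF=(1 − 1850/63201·(0.989600+0.953400+0.925100+0.904300+0.880700+0.852000))/(1+1850/63201) = 163/200 ≈ 0.815000

1 1/2 1237/1250
2 1 4767/5000
3 3/2 9251/10000
4 2 9043/10000
5 5/2 8807/10000
6 3 213/250
7 7/2 163/200
DF(1.5y) is solved at step 3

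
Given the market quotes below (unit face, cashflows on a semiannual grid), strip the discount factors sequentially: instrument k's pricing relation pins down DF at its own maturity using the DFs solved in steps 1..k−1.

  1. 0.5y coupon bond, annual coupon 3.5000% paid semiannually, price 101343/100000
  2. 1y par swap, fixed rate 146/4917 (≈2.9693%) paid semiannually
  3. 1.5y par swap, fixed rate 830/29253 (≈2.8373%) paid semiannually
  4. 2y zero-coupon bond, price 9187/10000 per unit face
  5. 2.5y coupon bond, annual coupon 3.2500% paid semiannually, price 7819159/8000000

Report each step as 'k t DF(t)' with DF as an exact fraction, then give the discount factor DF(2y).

step 1 [0.5y] bond c/2=7/400: DF=(101343/100000 − 7/400·(0))/(1+7/400) = 249/250 ≈ 0.996000
step 2 [1y] swap r/2=73/4917: DF=(1 − 73/4917·(0.996000))/(1+73/4917) = 2427/2500 ≈ 0.970800
step 3 [1.5y] swap r/2=415/29253: DF=(1 − 415/29253·(0.996000+0.970800))/(1+415/29253) = 1917/2000 ≈ 0.958500
step 4 [2y] zero: DF = P = 9187/10000 ≈ 0.918700
step 5 [2.5y] bond c/2=13/800: DF=(7819159/8000000 − 13/800·(0.996000+0.970800+0.958500+0.918700))/(1+13/800) = 9003/10000 ≈ 0.900300

1 1/2 249/250
2 1 2427/2500
3 3/2 1917/2000
4 2 9187/10000
5 5/2 9003/10000
DF(2y) = 9187/10000 ≈ 0.918700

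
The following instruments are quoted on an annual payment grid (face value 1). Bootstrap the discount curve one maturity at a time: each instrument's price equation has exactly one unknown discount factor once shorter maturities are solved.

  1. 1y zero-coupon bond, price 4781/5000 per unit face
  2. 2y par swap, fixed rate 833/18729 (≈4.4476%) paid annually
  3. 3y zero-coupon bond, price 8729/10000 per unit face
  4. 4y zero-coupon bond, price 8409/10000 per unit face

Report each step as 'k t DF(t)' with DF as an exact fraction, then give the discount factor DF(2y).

step 1 [1y] zero: DF = P = 4781/5000 ≈ 0.956200
step 2 [2y] swap r/1=833/18729: DF=(1 − 833/18729·(0.956200))/(1+833/18729) = 9167/10000 ≈ 0.916700
step 3 [3y] zero: DF = P = 8729/10000 ≈ 0.872900
step 4 [4y] zero: DF = P = 8409/10000 ≈ 0.840900

1 1 4781/5000
2 2 9167/10000
3 3 8729/10000
4 4 8409/10000
DF(2y) = 9167/10000 ≈ 0.916700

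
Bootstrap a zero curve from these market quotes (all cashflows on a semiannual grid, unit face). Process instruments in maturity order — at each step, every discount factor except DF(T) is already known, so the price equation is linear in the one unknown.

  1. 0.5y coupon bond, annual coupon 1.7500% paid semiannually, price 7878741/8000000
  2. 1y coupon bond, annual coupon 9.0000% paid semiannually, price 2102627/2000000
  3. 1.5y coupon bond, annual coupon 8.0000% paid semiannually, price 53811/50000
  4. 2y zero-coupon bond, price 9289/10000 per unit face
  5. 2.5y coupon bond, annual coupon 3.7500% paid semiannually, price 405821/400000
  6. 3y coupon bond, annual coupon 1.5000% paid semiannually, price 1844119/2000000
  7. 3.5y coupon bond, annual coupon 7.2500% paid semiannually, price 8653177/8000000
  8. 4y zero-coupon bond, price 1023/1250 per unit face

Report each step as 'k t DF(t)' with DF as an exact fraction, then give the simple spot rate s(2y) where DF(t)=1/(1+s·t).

step 1 [0.5y] bond c/2=7/800: DF=(7878741/8000000 − 7/800·(0))/(1+7/800) = 9763/10000 ≈ 0.976300
step 2 [1y] bond c/2=9/200: DF=(2102627/2000000 − 9/200·(0.976300))/(1+9/200) = 241/250 ≈ 0.964000
step 3 [1.5y] bond c/2=1/25: DF=(53811/50000 − 1/25·(0.976300+0.964000))/(1+1/25) = 4801/5000 ≈ 0.960200
step 4 [2y] zero: DF = P = 9289/10000 ≈ 0.928900
step 5 [2.5y] bond c/2=3/160: DF=(405821/400000 − 3/160·(0.976300+0.964000+0.960200+0.928900))/(1+3/160) = 4627/5000 ≈ 0.925400
step 6 [3y] bond c/2=3/400: DF=(1844119/2000000 − 3/400·(0.976300+0.964000+0.960200+0.928900+0.925400))/(1+3/400) = 4399/5000 ≈ 0.879800
step 7 [3.5y] bond c/2=29/800: DF=(8653177/8000000 − 29/800·(0.976300+0.964000+0.960200+0.928900+0.925400+0.879800))/(1+29/800) = 8467/10000 ≈ 0.846700
step 8 [4y] zero: DF = P = 1023/1250 ≈ 0.818400

1 1/2 9763/10000
2 1 241/250
3 3/2 4801/5000
4 2 9289/10000
5 5/2 4627/5000
6 3 4399/5000
7 7/2 8467/10000
8 4 1023/1250
s(2y) = (1/(9289/10000) − 1)/(2) = 711/18578 ≈ 3.8271%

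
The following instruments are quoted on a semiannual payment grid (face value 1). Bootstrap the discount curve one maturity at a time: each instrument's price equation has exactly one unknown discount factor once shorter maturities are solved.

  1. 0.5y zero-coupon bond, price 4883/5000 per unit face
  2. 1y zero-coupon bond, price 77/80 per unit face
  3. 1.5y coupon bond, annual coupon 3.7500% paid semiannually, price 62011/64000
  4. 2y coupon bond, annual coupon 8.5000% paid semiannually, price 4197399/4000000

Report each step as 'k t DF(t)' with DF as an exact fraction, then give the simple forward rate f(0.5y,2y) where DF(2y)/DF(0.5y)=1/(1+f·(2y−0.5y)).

1 1/2 4883/5000
2 1 77/80
3 3/2 4577/5000
4 2 4451/5000
f(0.5y,2y) = ((4883/5000)/(4451/5000) − 1)/(3/2) = 288/4451 ≈ 6.4705%

step 1 [0.5y] zero: DF = P = 4883/5000 ≈ 0.976600
step 2 [1y] zero: DF = P = 77/80 ≈ 0.962500
step 3 [1.5y] bond c/2=3/160: DF=(62011/64000 − 3/160·(0.976600+0.962500))/(1+3/160) = 4577/5000 ≈ 0.915400
step 4 [2y] bond c/2=17/400: DF=(4197399/4000000 − 17/400·(0.976600+0.962500+0.915400))/(1+17/400) = 4451/5000 ≈ 0.890200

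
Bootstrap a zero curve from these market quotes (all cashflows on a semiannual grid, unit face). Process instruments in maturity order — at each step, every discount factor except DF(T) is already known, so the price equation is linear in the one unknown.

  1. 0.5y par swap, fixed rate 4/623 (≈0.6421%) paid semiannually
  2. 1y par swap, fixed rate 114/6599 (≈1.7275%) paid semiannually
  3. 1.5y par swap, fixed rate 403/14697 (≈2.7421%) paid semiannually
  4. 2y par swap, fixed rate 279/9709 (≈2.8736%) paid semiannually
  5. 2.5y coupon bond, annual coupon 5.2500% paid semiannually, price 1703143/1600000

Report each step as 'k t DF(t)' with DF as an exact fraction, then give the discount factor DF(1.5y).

step 1 [0.5y] swap r/2=2/623: DF=(1 − 2/623·(0))/(1+2/623) = 623/625 ≈ 0.996800
step 2 [1y] swap r/2=57/6599: DF=(1 − 57/6599·(0.996800))/(1+57/6599) = 9829/10000 ≈ 0.982900
step 3 [1.5y] swap r/2=403/29394: DF=(1 − 403/29394·(0.996800+0.982900))/(1+403/29394) = 9597/10000 ≈ 0.959700
step 4 [2y] swap r/2=279/19418: DF=(1 − 279/19418·(0.996800+0.982900+0.959700))/(1+279/19418) = 4721/5000 ≈ 0.944200
step 5 [2.5y] bond c/2=21/800: DF=(1703143/1600000 − 21/800·(0.996800+0.982900+0.959700+0.944200))/(1+21/800) = 9379/10000 ≈ 0.937900

1 1/2 623/625
2 1 9829/10000
3 3/2 9597/10000
4 2 4721/5000
5 5/2 9379/10000
DF(1.5y) = 9597/10000 ≈ 0.959700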